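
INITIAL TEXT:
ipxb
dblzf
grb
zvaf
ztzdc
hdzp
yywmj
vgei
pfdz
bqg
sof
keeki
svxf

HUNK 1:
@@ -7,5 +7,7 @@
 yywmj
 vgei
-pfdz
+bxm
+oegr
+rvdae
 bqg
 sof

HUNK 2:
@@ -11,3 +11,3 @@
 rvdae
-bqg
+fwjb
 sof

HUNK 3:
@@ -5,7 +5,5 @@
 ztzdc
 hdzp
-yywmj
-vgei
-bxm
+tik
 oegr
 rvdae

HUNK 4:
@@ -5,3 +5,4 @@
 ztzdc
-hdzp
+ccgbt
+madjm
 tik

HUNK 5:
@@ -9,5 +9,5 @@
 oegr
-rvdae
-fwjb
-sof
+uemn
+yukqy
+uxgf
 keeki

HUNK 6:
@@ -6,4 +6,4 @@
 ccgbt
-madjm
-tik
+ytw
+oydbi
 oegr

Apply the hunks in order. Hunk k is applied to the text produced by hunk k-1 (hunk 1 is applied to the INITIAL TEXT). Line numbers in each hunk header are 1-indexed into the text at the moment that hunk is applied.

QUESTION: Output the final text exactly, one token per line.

Answer: ipxb
dblzf
grb
zvaf
ztzdc
ccgbt
ytw
oydbi
oegr
uemn
yukqy
uxgf
keeki
svxf

Derivation:
Hunk 1: at line 7 remove [pfdz] add [bxm,oegr,rvdae] -> 15 lines: ipxb dblzf grb zvaf ztzdc hdzp yywmj vgei bxm oegr rvdae bqg sof keeki svxf
Hunk 2: at line 11 remove [bqg] add [fwjb] -> 15 lines: ipxb dblzf grb zvaf ztzdc hdzp yywmj vgei bxm oegr rvdae fwjb sof keeki svxf
Hunk 3: at line 5 remove [yywmj,vgei,bxm] add [tik] -> 13 lines: ipxb dblzf grb zvaf ztzdc hdzp tik oegr rvdae fwjb sof keeki svxf
Hunk 4: at line 5 remove [hdzp] add [ccgbt,madjm] -> 14 lines: ipxb dblzf grb zvaf ztzdc ccgbt madjm tik oegr rvdae fwjb sof keeki svxf
Hunk 5: at line 9 remove [rvdae,fwjb,sof] add [uemn,yukqy,uxgf] -> 14 lines: ipxb dblzf grb zvaf ztzdc ccgbt madjm tik oegr uemn yukqy uxgf keeki svxf
Hunk 6: at line 6 remove [madjm,tik] add [ytw,oydbi] -> 14 lines: ipxb dblzf grb zvaf ztzdc ccgbt ytw oydbi oegr uemn yukqy uxgf keeki svxf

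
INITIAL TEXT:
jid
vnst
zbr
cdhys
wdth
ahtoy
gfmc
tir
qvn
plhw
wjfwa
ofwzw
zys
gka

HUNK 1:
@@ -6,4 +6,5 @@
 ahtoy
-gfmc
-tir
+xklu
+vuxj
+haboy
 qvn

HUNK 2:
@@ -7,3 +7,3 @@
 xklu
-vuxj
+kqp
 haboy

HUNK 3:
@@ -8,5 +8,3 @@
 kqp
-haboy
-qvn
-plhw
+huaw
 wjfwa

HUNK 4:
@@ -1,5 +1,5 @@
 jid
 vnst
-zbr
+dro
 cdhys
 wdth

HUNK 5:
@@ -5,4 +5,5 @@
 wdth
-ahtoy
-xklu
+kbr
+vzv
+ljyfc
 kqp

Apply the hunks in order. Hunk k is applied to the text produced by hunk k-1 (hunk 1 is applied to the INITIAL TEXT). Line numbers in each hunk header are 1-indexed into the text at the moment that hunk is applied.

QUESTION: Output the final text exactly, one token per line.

Answer: jid
vnst
dro
cdhys
wdth
kbr
vzv
ljyfc
kqp
huaw
wjfwa
ofwzw
zys
gka

Derivation:
Hunk 1: at line 6 remove [gfmc,tir] add [xklu,vuxj,haboy] -> 15 lines: jid vnst zbr cdhys wdth ahtoy xklu vuxj haboy qvn plhw wjfwa ofwzw zys gka
Hunk 2: at line 7 remove [vuxj] add [kqp] -> 15 lines: jid vnst zbr cdhys wdth ahtoy xklu kqp haboy qvn plhw wjfwa ofwzw zys gka
Hunk 3: at line 8 remove [haboy,qvn,plhw] add [huaw] -> 13 lines: jid vnst zbr cdhys wdth ahtoy xklu kqp huaw wjfwa ofwzw zys gka
Hunk 4: at line 1 remove [zbr] add [dro] -> 13 lines: jid vnst dro cdhys wdth ahtoy xklu kqp huaw wjfwa ofwzw zys gka
Hunk 5: at line 5 remove [ahtoy,xklu] add [kbr,vzv,ljyfc] -> 14 lines: jid vnst dro cdhys wdth kbr vzv ljyfc kqp huaw wjfwa ofwzw zys gka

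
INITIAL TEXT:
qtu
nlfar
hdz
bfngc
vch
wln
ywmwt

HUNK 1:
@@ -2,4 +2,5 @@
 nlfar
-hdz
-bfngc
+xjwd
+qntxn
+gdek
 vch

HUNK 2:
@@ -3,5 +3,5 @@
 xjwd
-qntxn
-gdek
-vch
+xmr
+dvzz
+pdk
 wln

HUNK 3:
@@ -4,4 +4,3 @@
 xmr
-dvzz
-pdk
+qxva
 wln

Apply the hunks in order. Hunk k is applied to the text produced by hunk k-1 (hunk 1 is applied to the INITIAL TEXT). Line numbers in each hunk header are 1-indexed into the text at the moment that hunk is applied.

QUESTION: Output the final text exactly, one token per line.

Hunk 1: at line 2 remove [hdz,bfngc] add [xjwd,qntxn,gdek] -> 8 lines: qtu nlfar xjwd qntxn gdek vch wln ywmwt
Hunk 2: at line 3 remove [qntxn,gdek,vch] add [xmr,dvzz,pdk] -> 8 lines: qtu nlfar xjwd xmr dvzz pdk wln ywmwt
Hunk 3: at line 4 remove [dvzz,pdk] add [qxva] -> 7 lines: qtu nlfar xjwd xmr qxva wln ywmwt

Answer: qtu
nlfar
xjwd
xmr
qxva
wln
ywmwt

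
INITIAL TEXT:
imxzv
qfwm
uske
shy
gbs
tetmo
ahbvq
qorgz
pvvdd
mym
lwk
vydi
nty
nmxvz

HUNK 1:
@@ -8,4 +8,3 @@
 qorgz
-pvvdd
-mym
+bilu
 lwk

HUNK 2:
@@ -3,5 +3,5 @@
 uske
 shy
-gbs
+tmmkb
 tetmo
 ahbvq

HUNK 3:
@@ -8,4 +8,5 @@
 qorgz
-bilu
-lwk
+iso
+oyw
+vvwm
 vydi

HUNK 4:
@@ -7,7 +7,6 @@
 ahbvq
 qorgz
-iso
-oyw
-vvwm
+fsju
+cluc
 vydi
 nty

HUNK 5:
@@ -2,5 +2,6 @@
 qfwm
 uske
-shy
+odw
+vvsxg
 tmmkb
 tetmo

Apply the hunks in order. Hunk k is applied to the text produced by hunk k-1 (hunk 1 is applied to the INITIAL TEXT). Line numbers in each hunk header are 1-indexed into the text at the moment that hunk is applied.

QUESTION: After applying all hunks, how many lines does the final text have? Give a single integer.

Hunk 1: at line 8 remove [pvvdd,mym] add [bilu] -> 13 lines: imxzv qfwm uske shy gbs tetmo ahbvq qorgz bilu lwk vydi nty nmxvz
Hunk 2: at line 3 remove [gbs] add [tmmkb] -> 13 lines: imxzv qfwm uske shy tmmkb tetmo ahbvq qorgz bilu lwk vydi nty nmxvz
Hunk 3: at line 8 remove [bilu,lwk] add [iso,oyw,vvwm] -> 14 lines: imxzv qfwm uske shy tmmkb tetmo ahbvq qorgz iso oyw vvwm vydi nty nmxvz
Hunk 4: at line 7 remove [iso,oyw,vvwm] add [fsju,cluc] -> 13 lines: imxzv qfwm uske shy tmmkb tetmo ahbvq qorgz fsju cluc vydi nty nmxvz
Hunk 5: at line 2 remove [shy] add [odw,vvsxg] -> 14 lines: imxzv qfwm uske odw vvsxg tmmkb tetmo ahbvq qorgz fsju cluc vydi nty nmxvz
Final line count: 14

Answer: 14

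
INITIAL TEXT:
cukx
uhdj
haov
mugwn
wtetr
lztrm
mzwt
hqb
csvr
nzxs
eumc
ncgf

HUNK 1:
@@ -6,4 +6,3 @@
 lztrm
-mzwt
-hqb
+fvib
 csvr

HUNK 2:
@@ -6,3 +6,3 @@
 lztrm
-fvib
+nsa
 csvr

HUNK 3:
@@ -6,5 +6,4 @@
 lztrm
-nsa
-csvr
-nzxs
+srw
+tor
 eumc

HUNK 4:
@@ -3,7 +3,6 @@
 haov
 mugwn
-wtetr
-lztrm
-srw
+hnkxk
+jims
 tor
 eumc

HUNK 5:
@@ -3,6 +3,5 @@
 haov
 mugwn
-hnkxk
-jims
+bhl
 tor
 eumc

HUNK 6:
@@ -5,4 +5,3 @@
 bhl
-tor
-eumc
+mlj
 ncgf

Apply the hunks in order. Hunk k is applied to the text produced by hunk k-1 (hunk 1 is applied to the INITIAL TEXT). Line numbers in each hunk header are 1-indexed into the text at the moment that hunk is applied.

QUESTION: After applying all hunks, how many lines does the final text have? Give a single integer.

Answer: 7

Derivation:
Hunk 1: at line 6 remove [mzwt,hqb] add [fvib] -> 11 lines: cukx uhdj haov mugwn wtetr lztrm fvib csvr nzxs eumc ncgf
Hunk 2: at line 6 remove [fvib] add [nsa] -> 11 lines: cukx uhdj haov mugwn wtetr lztrm nsa csvr nzxs eumc ncgf
Hunk 3: at line 6 remove [nsa,csvr,nzxs] add [srw,tor] -> 10 lines: cukx uhdj haov mugwn wtetr lztrm srw tor eumc ncgf
Hunk 4: at line 3 remove [wtetr,lztrm,srw] add [hnkxk,jims] -> 9 lines: cukx uhdj haov mugwn hnkxk jims tor eumc ncgf
Hunk 5: at line 3 remove [hnkxk,jims] add [bhl] -> 8 lines: cukx uhdj haov mugwn bhl tor eumc ncgf
Hunk 6: at line 5 remove [tor,eumc] add [mlj] -> 7 lines: cukx uhdj haov mugwn bhl mlj ncgf
Final line count: 7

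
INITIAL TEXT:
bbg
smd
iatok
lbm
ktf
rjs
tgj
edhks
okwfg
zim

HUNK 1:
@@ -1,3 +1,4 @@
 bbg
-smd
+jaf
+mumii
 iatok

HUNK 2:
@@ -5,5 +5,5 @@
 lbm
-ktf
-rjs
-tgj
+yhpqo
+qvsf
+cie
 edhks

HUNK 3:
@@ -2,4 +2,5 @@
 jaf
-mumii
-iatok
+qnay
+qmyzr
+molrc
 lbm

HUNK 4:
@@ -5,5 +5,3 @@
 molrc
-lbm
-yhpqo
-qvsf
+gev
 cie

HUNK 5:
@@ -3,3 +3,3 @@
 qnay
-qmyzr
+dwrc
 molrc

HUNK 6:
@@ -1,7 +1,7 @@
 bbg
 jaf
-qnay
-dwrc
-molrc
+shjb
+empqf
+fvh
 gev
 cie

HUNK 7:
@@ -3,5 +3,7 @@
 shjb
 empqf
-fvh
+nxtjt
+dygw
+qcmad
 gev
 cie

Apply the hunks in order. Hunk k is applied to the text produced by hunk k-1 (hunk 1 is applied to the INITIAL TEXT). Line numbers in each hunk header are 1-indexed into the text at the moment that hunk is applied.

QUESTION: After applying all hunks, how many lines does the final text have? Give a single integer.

Hunk 1: at line 1 remove [smd] add [jaf,mumii] -> 11 lines: bbg jaf mumii iatok lbm ktf rjs tgj edhks okwfg zim
Hunk 2: at line 5 remove [ktf,rjs,tgj] add [yhpqo,qvsf,cie] -> 11 lines: bbg jaf mumii iatok lbm yhpqo qvsf cie edhks okwfg zim
Hunk 3: at line 2 remove [mumii,iatok] add [qnay,qmyzr,molrc] -> 12 lines: bbg jaf qnay qmyzr molrc lbm yhpqo qvsf cie edhks okwfg zim
Hunk 4: at line 5 remove [lbm,yhpqo,qvsf] add [gev] -> 10 lines: bbg jaf qnay qmyzr molrc gev cie edhks okwfg zim
Hunk 5: at line 3 remove [qmyzr] add [dwrc] -> 10 lines: bbg jaf qnay dwrc molrc gev cie edhks okwfg zim
Hunk 6: at line 1 remove [qnay,dwrc,molrc] add [shjb,empqf,fvh] -> 10 lines: bbg jaf shjb empqf fvh gev cie edhks okwfg zim
Hunk 7: at line 3 remove [fvh] add [nxtjt,dygw,qcmad] -> 12 lines: bbg jaf shjb empqf nxtjt dygw qcmad gev cie edhks okwfg zim
Final line count: 12

Answer: 12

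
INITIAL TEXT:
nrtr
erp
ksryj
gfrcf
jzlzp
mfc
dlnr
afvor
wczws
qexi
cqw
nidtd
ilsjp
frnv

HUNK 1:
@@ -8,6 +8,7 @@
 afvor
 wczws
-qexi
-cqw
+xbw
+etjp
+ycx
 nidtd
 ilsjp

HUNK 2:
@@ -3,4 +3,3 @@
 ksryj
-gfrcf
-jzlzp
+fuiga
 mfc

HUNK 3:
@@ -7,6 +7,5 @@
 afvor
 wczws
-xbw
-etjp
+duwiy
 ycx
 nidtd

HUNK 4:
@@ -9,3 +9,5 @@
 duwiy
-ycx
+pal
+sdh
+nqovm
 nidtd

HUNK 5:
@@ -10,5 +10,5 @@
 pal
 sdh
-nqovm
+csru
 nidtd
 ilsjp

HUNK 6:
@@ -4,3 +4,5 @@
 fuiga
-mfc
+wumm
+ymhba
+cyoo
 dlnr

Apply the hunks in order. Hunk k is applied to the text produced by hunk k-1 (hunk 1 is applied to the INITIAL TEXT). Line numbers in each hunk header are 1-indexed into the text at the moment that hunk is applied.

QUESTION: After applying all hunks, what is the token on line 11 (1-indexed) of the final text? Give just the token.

Answer: duwiy

Derivation:
Hunk 1: at line 8 remove [qexi,cqw] add [xbw,etjp,ycx] -> 15 lines: nrtr erp ksryj gfrcf jzlzp mfc dlnr afvor wczws xbw etjp ycx nidtd ilsjp frnv
Hunk 2: at line 3 remove [gfrcf,jzlzp] add [fuiga] -> 14 lines: nrtr erp ksryj fuiga mfc dlnr afvor wczws xbw etjp ycx nidtd ilsjp frnv
Hunk 3: at line 7 remove [xbw,etjp] add [duwiy] -> 13 lines: nrtr erp ksryj fuiga mfc dlnr afvor wczws duwiy ycx nidtd ilsjp frnv
Hunk 4: at line 9 remove [ycx] add [pal,sdh,nqovm] -> 15 lines: nrtr erp ksryj fuiga mfc dlnr afvor wczws duwiy pal sdh nqovm nidtd ilsjp frnv
Hunk 5: at line 10 remove [nqovm] add [csru] -> 15 lines: nrtr erp ksryj fuiga mfc dlnr afvor wczws duwiy pal sdh csru nidtd ilsjp frnv
Hunk 6: at line 4 remove [mfc] add [wumm,ymhba,cyoo] -> 17 lines: nrtr erp ksryj fuiga wumm ymhba cyoo dlnr afvor wczws duwiy pal sdh csru nidtd ilsjp frnv
Final line 11: duwiy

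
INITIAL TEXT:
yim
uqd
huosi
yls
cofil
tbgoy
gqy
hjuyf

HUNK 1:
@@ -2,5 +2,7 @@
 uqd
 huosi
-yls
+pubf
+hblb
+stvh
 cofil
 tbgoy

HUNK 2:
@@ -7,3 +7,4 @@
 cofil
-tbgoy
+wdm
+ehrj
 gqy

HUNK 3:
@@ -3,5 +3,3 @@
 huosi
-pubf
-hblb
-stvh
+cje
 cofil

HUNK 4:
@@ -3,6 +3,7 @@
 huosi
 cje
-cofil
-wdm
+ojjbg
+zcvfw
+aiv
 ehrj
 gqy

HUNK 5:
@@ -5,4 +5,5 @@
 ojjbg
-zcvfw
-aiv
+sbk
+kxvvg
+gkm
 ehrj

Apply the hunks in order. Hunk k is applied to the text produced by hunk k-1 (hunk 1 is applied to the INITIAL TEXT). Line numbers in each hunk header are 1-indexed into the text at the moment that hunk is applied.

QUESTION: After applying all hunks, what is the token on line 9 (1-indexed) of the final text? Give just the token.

Hunk 1: at line 2 remove [yls] add [pubf,hblb,stvh] -> 10 lines: yim uqd huosi pubf hblb stvh cofil tbgoy gqy hjuyf
Hunk 2: at line 7 remove [tbgoy] add [wdm,ehrj] -> 11 lines: yim uqd huosi pubf hblb stvh cofil wdm ehrj gqy hjuyf
Hunk 3: at line 3 remove [pubf,hblb,stvh] add [cje] -> 9 lines: yim uqd huosi cje cofil wdm ehrj gqy hjuyf
Hunk 4: at line 3 remove [cofil,wdm] add [ojjbg,zcvfw,aiv] -> 10 lines: yim uqd huosi cje ojjbg zcvfw aiv ehrj gqy hjuyf
Hunk 5: at line 5 remove [zcvfw,aiv] add [sbk,kxvvg,gkm] -> 11 lines: yim uqd huosi cje ojjbg sbk kxvvg gkm ehrj gqy hjuyf
Final line 9: ehrj

Answer: ehrj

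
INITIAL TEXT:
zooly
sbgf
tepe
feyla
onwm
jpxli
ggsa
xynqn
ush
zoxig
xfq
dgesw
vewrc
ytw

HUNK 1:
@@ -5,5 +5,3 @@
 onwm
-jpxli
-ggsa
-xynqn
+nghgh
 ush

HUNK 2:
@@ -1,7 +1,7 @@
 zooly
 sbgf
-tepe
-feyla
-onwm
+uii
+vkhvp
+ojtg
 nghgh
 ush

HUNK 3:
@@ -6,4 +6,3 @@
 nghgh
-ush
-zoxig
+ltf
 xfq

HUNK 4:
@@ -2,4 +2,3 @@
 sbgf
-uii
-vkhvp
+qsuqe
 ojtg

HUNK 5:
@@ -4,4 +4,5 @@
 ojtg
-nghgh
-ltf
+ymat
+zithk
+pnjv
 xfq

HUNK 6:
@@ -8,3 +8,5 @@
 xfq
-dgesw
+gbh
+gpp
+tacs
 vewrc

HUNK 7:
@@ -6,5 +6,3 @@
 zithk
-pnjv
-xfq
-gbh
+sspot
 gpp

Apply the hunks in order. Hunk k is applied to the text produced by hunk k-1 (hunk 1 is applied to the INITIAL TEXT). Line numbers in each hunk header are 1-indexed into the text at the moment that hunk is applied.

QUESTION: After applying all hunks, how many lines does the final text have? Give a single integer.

Answer: 11

Derivation:
Hunk 1: at line 5 remove [jpxli,ggsa,xynqn] add [nghgh] -> 12 lines: zooly sbgf tepe feyla onwm nghgh ush zoxig xfq dgesw vewrc ytw
Hunk 2: at line 1 remove [tepe,feyla,onwm] add [uii,vkhvp,ojtg] -> 12 lines: zooly sbgf uii vkhvp ojtg nghgh ush zoxig xfq dgesw vewrc ytw
Hunk 3: at line 6 remove [ush,zoxig] add [ltf] -> 11 lines: zooly sbgf uii vkhvp ojtg nghgh ltf xfq dgesw vewrc ytw
Hunk 4: at line 2 remove [uii,vkhvp] add [qsuqe] -> 10 lines: zooly sbgf qsuqe ojtg nghgh ltf xfq dgesw vewrc ytw
Hunk 5: at line 4 remove [nghgh,ltf] add [ymat,zithk,pnjv] -> 11 lines: zooly sbgf qsuqe ojtg ymat zithk pnjv xfq dgesw vewrc ytw
Hunk 6: at line 8 remove [dgesw] add [gbh,gpp,tacs] -> 13 lines: zooly sbgf qsuqe ojtg ymat zithk pnjv xfq gbh gpp tacs vewrc ytw
Hunk 7: at line 6 remove [pnjv,xfq,gbh] add [sspot] -> 11 lines: zooly sbgf qsuqe ojtg ymat zithk sspot gpp tacs vewrc ytw
Final line count: 11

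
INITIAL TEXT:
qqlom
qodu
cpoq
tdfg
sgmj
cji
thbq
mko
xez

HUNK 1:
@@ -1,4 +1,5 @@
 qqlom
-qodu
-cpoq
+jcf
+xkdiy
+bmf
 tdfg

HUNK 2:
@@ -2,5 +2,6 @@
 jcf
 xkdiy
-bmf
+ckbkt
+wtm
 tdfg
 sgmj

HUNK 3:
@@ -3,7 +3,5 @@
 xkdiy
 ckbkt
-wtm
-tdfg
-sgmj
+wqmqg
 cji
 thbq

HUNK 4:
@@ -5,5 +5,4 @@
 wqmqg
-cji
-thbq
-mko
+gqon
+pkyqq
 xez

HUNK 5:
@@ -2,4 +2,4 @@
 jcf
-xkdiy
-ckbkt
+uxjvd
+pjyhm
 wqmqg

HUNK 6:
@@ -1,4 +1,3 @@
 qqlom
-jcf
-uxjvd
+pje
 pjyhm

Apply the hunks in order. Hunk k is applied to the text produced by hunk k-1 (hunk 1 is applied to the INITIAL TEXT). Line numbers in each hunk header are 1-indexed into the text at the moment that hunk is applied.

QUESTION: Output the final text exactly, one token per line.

Answer: qqlom
pje
pjyhm
wqmqg
gqon
pkyqq
xez

Derivation:
Hunk 1: at line 1 remove [qodu,cpoq] add [jcf,xkdiy,bmf] -> 10 lines: qqlom jcf xkdiy bmf tdfg sgmj cji thbq mko xez
Hunk 2: at line 2 remove [bmf] add [ckbkt,wtm] -> 11 lines: qqlom jcf xkdiy ckbkt wtm tdfg sgmj cji thbq mko xez
Hunk 3: at line 3 remove [wtm,tdfg,sgmj] add [wqmqg] -> 9 lines: qqlom jcf xkdiy ckbkt wqmqg cji thbq mko xez
Hunk 4: at line 5 remove [cji,thbq,mko] add [gqon,pkyqq] -> 8 lines: qqlom jcf xkdiy ckbkt wqmqg gqon pkyqq xez
Hunk 5: at line 2 remove [xkdiy,ckbkt] add [uxjvd,pjyhm] -> 8 lines: qqlom jcf uxjvd pjyhm wqmqg gqon pkyqq xez
Hunk 6: at line 1 remove [jcf,uxjvd] add [pje] -> 7 lines: qqlom pje pjyhm wqmqg gqon pkyqq xez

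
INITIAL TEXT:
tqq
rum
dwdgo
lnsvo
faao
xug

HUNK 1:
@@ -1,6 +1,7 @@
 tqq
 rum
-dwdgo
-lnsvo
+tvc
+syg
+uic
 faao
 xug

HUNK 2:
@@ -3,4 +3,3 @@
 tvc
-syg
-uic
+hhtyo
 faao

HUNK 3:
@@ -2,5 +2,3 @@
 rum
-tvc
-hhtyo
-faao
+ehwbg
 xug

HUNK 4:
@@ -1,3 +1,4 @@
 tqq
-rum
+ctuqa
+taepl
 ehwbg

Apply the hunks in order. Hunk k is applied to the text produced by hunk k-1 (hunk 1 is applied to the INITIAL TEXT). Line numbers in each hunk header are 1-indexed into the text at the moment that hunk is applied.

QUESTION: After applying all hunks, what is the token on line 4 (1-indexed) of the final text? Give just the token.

Answer: ehwbg

Derivation:
Hunk 1: at line 1 remove [dwdgo,lnsvo] add [tvc,syg,uic] -> 7 lines: tqq rum tvc syg uic faao xug
Hunk 2: at line 3 remove [syg,uic] add [hhtyo] -> 6 lines: tqq rum tvc hhtyo faao xug
Hunk 3: at line 2 remove [tvc,hhtyo,faao] add [ehwbg] -> 4 lines: tqq rum ehwbg xug
Hunk 4: at line 1 remove [rum] add [ctuqa,taepl] -> 5 lines: tqq ctuqa taepl ehwbg xug
Final line 4: ehwbg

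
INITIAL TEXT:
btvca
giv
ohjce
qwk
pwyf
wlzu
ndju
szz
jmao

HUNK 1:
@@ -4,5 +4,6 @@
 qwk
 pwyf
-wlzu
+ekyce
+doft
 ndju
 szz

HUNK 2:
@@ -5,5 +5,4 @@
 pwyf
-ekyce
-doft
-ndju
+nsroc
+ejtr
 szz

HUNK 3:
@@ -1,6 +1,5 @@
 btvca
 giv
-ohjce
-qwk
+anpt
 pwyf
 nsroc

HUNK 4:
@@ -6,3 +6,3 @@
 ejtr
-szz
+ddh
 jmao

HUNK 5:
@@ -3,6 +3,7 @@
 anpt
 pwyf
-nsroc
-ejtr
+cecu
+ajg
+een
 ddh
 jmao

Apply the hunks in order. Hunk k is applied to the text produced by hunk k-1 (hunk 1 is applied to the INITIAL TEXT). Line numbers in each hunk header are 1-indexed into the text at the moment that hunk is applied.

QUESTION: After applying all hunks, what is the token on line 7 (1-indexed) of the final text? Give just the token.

Hunk 1: at line 4 remove [wlzu] add [ekyce,doft] -> 10 lines: btvca giv ohjce qwk pwyf ekyce doft ndju szz jmao
Hunk 2: at line 5 remove [ekyce,doft,ndju] add [nsroc,ejtr] -> 9 lines: btvca giv ohjce qwk pwyf nsroc ejtr szz jmao
Hunk 3: at line 1 remove [ohjce,qwk] add [anpt] -> 8 lines: btvca giv anpt pwyf nsroc ejtr szz jmao
Hunk 4: at line 6 remove [szz] add [ddh] -> 8 lines: btvca giv anpt pwyf nsroc ejtr ddh jmao
Hunk 5: at line 3 remove [nsroc,ejtr] add [cecu,ajg,een] -> 9 lines: btvca giv anpt pwyf cecu ajg een ddh jmao
Final line 7: een

Answer: een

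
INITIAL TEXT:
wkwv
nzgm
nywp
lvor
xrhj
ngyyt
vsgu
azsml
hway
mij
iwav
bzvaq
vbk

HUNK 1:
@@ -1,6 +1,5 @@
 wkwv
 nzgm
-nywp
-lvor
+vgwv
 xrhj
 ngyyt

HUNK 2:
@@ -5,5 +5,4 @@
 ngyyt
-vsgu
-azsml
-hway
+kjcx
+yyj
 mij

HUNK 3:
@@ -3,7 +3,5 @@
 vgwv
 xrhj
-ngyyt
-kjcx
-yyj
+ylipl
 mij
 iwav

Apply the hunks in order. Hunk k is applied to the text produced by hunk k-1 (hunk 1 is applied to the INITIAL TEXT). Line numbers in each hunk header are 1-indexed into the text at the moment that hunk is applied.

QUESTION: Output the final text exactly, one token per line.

Answer: wkwv
nzgm
vgwv
xrhj
ylipl
mij
iwav
bzvaq
vbk

Derivation:
Hunk 1: at line 1 remove [nywp,lvor] add [vgwv] -> 12 lines: wkwv nzgm vgwv xrhj ngyyt vsgu azsml hway mij iwav bzvaq vbk
Hunk 2: at line 5 remove [vsgu,azsml,hway] add [kjcx,yyj] -> 11 lines: wkwv nzgm vgwv xrhj ngyyt kjcx yyj mij iwav bzvaq vbk
Hunk 3: at line 3 remove [ngyyt,kjcx,yyj] add [ylipl] -> 9 lines: wkwv nzgm vgwv xrhj ylipl mij iwav bzvaq vbk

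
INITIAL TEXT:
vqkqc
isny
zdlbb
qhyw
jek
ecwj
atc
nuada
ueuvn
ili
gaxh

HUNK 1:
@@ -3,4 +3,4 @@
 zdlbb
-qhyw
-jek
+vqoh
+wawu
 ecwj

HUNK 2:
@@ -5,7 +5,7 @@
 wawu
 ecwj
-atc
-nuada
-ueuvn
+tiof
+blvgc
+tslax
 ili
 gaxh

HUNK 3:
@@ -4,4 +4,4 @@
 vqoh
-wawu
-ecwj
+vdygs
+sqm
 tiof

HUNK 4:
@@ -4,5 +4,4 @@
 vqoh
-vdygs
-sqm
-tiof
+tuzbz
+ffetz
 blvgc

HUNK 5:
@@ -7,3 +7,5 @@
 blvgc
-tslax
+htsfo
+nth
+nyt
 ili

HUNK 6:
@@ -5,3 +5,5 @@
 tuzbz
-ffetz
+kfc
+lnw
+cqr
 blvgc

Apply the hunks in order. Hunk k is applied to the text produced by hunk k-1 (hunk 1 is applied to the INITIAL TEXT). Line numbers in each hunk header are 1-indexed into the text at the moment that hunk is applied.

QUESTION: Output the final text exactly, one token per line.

Hunk 1: at line 3 remove [qhyw,jek] add [vqoh,wawu] -> 11 lines: vqkqc isny zdlbb vqoh wawu ecwj atc nuada ueuvn ili gaxh
Hunk 2: at line 5 remove [atc,nuada,ueuvn] add [tiof,blvgc,tslax] -> 11 lines: vqkqc isny zdlbb vqoh wawu ecwj tiof blvgc tslax ili gaxh
Hunk 3: at line 4 remove [wawu,ecwj] add [vdygs,sqm] -> 11 lines: vqkqc isny zdlbb vqoh vdygs sqm tiof blvgc tslax ili gaxh
Hunk 4: at line 4 remove [vdygs,sqm,tiof] add [tuzbz,ffetz] -> 10 lines: vqkqc isny zdlbb vqoh tuzbz ffetz blvgc tslax ili gaxh
Hunk 5: at line 7 remove [tslax] add [htsfo,nth,nyt] -> 12 lines: vqkqc isny zdlbb vqoh tuzbz ffetz blvgc htsfo nth nyt ili gaxh
Hunk 6: at line 5 remove [ffetz] add [kfc,lnw,cqr] -> 14 lines: vqkqc isny zdlbb vqoh tuzbz kfc lnw cqr blvgc htsfo nth nyt ili gaxh

Answer: vqkqc
isny
zdlbb
vqoh
tuzbz
kfc
lnw
cqr
blvgc
htsfo
nth
nyt
ili
gaxh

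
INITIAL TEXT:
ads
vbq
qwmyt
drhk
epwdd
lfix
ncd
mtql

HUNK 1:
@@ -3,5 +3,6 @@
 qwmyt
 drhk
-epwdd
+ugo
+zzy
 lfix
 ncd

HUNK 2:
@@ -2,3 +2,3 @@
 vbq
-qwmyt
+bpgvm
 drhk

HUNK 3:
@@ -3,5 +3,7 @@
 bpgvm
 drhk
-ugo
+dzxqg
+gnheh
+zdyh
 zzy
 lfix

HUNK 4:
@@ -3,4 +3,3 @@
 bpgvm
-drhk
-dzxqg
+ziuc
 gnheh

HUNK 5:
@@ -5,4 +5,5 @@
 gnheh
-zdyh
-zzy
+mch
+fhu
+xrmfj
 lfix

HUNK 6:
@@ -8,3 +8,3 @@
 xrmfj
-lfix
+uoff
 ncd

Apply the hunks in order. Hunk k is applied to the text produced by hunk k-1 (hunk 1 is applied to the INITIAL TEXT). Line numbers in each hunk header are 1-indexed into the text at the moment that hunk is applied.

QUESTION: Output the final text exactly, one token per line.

Hunk 1: at line 3 remove [epwdd] add [ugo,zzy] -> 9 lines: ads vbq qwmyt drhk ugo zzy lfix ncd mtql
Hunk 2: at line 2 remove [qwmyt] add [bpgvm] -> 9 lines: ads vbq bpgvm drhk ugo zzy lfix ncd mtql
Hunk 3: at line 3 remove [ugo] add [dzxqg,gnheh,zdyh] -> 11 lines: ads vbq bpgvm drhk dzxqg gnheh zdyh zzy lfix ncd mtql
Hunk 4: at line 3 remove [drhk,dzxqg] add [ziuc] -> 10 lines: ads vbq bpgvm ziuc gnheh zdyh zzy lfix ncd mtql
Hunk 5: at line 5 remove [zdyh,zzy] add [mch,fhu,xrmfj] -> 11 lines: ads vbq bpgvm ziuc gnheh mch fhu xrmfj lfix ncd mtql
Hunk 6: at line 8 remove [lfix] add [uoff] -> 11 lines: ads vbq bpgvm ziuc gnheh mch fhu xrmfj uoff ncd mtql

Answer: ads
vbq
bpgvm
ziuc
gnheh
mch
fhu
xrmfj
uoff
ncd
mtql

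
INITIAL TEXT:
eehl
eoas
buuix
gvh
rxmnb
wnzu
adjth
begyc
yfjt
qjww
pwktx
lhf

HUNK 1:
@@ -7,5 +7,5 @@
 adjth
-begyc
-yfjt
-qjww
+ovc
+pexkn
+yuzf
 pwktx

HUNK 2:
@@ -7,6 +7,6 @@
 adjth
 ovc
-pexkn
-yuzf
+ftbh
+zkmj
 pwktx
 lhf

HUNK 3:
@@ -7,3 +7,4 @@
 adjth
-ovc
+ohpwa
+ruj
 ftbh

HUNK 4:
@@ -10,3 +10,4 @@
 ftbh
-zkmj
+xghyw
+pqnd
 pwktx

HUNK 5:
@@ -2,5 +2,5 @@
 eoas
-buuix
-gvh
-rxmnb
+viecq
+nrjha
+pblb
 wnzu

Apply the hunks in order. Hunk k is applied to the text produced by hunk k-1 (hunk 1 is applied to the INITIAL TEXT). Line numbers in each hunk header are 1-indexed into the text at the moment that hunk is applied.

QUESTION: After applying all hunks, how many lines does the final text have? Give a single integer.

Hunk 1: at line 7 remove [begyc,yfjt,qjww] add [ovc,pexkn,yuzf] -> 12 lines: eehl eoas buuix gvh rxmnb wnzu adjth ovc pexkn yuzf pwktx lhf
Hunk 2: at line 7 remove [pexkn,yuzf] add [ftbh,zkmj] -> 12 lines: eehl eoas buuix gvh rxmnb wnzu adjth ovc ftbh zkmj pwktx lhf
Hunk 3: at line 7 remove [ovc] add [ohpwa,ruj] -> 13 lines: eehl eoas buuix gvh rxmnb wnzu adjth ohpwa ruj ftbh zkmj pwktx lhf
Hunk 4: at line 10 remove [zkmj] add [xghyw,pqnd] -> 14 lines: eehl eoas buuix gvh rxmnb wnzu adjth ohpwa ruj ftbh xghyw pqnd pwktx lhf
Hunk 5: at line 2 remove [buuix,gvh,rxmnb] add [viecq,nrjha,pblb] -> 14 lines: eehl eoas viecq nrjha pblb wnzu adjth ohpwa ruj ftbh xghyw pqnd pwktx lhf
Final line count: 14

Answer: 14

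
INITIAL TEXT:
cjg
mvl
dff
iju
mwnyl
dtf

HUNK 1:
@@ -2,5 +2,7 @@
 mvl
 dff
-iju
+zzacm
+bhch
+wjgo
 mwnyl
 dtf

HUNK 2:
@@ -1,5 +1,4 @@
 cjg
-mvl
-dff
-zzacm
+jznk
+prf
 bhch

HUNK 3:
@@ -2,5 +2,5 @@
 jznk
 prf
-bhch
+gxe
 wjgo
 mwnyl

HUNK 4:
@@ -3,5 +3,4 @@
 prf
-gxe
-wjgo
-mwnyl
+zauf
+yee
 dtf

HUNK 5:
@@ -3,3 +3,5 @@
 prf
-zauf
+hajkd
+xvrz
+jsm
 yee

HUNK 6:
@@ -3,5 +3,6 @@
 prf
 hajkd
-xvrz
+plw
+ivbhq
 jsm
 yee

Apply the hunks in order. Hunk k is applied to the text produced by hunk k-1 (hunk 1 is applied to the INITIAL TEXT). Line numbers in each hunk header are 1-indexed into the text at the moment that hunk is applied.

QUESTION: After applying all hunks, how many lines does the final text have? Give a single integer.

Answer: 9

Derivation:
Hunk 1: at line 2 remove [iju] add [zzacm,bhch,wjgo] -> 8 lines: cjg mvl dff zzacm bhch wjgo mwnyl dtf
Hunk 2: at line 1 remove [mvl,dff,zzacm] add [jznk,prf] -> 7 lines: cjg jznk prf bhch wjgo mwnyl dtf
Hunk 3: at line 2 remove [bhch] add [gxe] -> 7 lines: cjg jznk prf gxe wjgo mwnyl dtf
Hunk 4: at line 3 remove [gxe,wjgo,mwnyl] add [zauf,yee] -> 6 lines: cjg jznk prf zauf yee dtf
Hunk 5: at line 3 remove [zauf] add [hajkd,xvrz,jsm] -> 8 lines: cjg jznk prf hajkd xvrz jsm yee dtf
Hunk 6: at line 3 remove [xvrz] add [plw,ivbhq] -> 9 lines: cjg jznk prf hajkd plw ivbhq jsm yee dtf
Final line count: 9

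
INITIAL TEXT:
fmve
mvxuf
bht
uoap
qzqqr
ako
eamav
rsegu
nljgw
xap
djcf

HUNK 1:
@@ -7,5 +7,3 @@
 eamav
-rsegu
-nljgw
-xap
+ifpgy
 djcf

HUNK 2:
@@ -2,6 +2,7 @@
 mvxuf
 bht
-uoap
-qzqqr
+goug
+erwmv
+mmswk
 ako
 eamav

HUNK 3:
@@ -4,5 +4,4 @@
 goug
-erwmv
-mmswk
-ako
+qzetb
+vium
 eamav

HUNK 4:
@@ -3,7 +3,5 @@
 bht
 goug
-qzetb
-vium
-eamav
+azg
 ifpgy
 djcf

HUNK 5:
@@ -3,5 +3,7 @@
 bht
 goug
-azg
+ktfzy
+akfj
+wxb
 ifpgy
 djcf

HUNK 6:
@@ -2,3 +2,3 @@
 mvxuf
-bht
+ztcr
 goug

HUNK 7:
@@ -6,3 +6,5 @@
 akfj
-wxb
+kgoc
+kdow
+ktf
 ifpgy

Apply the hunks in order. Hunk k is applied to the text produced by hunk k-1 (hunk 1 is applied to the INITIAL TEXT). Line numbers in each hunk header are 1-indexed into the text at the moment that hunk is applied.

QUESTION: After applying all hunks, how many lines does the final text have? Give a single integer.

Hunk 1: at line 7 remove [rsegu,nljgw,xap] add [ifpgy] -> 9 lines: fmve mvxuf bht uoap qzqqr ako eamav ifpgy djcf
Hunk 2: at line 2 remove [uoap,qzqqr] add [goug,erwmv,mmswk] -> 10 lines: fmve mvxuf bht goug erwmv mmswk ako eamav ifpgy djcf
Hunk 3: at line 4 remove [erwmv,mmswk,ako] add [qzetb,vium] -> 9 lines: fmve mvxuf bht goug qzetb vium eamav ifpgy djcf
Hunk 4: at line 3 remove [qzetb,vium,eamav] add [azg] -> 7 lines: fmve mvxuf bht goug azg ifpgy djcf
Hunk 5: at line 3 remove [azg] add [ktfzy,akfj,wxb] -> 9 lines: fmve mvxuf bht goug ktfzy akfj wxb ifpgy djcf
Hunk 6: at line 2 remove [bht] add [ztcr] -> 9 lines: fmve mvxuf ztcr goug ktfzy akfj wxb ifpgy djcf
Hunk 7: at line 6 remove [wxb] add [kgoc,kdow,ktf] -> 11 lines: fmve mvxuf ztcr goug ktfzy akfj kgoc kdow ktf ifpgy djcf
Final line count: 11

Answer: 11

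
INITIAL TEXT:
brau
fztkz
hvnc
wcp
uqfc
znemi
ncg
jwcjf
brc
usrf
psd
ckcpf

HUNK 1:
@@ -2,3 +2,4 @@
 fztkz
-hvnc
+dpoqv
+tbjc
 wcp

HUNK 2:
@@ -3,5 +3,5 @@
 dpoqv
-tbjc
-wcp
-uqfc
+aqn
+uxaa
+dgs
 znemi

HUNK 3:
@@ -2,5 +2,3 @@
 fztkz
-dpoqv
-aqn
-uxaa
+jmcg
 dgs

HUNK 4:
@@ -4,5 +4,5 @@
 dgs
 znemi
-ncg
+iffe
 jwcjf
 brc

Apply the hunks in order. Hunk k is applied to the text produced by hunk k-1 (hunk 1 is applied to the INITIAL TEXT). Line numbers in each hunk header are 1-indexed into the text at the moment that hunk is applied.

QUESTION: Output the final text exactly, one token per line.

Hunk 1: at line 2 remove [hvnc] add [dpoqv,tbjc] -> 13 lines: brau fztkz dpoqv tbjc wcp uqfc znemi ncg jwcjf brc usrf psd ckcpf
Hunk 2: at line 3 remove [tbjc,wcp,uqfc] add [aqn,uxaa,dgs] -> 13 lines: brau fztkz dpoqv aqn uxaa dgs znemi ncg jwcjf brc usrf psd ckcpf
Hunk 3: at line 2 remove [dpoqv,aqn,uxaa] add [jmcg] -> 11 lines: brau fztkz jmcg dgs znemi ncg jwcjf brc usrf psd ckcpf
Hunk 4: at line 4 remove [ncg] add [iffe] -> 11 lines: brau fztkz jmcg dgs znemi iffe jwcjf brc usrf psd ckcpf

Answer: brau
fztkz
jmcg
dgs
znemi
iffe
jwcjf
brc
usrf
psd
ckcpf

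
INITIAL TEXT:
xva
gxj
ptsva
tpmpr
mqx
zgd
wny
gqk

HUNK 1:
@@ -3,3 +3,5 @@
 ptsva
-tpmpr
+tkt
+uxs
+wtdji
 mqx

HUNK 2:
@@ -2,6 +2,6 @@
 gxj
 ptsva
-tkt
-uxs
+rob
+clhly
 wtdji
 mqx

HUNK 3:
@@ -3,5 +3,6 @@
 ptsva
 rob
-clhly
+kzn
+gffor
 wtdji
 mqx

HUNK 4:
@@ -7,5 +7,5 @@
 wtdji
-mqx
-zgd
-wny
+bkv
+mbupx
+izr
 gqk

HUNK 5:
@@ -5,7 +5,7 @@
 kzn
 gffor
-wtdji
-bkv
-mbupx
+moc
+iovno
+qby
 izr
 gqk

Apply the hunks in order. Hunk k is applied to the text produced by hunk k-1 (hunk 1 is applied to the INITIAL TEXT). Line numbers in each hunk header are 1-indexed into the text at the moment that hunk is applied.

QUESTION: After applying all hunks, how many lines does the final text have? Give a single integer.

Hunk 1: at line 3 remove [tpmpr] add [tkt,uxs,wtdji] -> 10 lines: xva gxj ptsva tkt uxs wtdji mqx zgd wny gqk
Hunk 2: at line 2 remove [tkt,uxs] add [rob,clhly] -> 10 lines: xva gxj ptsva rob clhly wtdji mqx zgd wny gqk
Hunk 3: at line 3 remove [clhly] add [kzn,gffor] -> 11 lines: xva gxj ptsva rob kzn gffor wtdji mqx zgd wny gqk
Hunk 4: at line 7 remove [mqx,zgd,wny] add [bkv,mbupx,izr] -> 11 lines: xva gxj ptsva rob kzn gffor wtdji bkv mbupx izr gqk
Hunk 5: at line 5 remove [wtdji,bkv,mbupx] add [moc,iovno,qby] -> 11 lines: xva gxj ptsva rob kzn gffor moc iovno qby izr gqk
Final line count: 11

Answer: 11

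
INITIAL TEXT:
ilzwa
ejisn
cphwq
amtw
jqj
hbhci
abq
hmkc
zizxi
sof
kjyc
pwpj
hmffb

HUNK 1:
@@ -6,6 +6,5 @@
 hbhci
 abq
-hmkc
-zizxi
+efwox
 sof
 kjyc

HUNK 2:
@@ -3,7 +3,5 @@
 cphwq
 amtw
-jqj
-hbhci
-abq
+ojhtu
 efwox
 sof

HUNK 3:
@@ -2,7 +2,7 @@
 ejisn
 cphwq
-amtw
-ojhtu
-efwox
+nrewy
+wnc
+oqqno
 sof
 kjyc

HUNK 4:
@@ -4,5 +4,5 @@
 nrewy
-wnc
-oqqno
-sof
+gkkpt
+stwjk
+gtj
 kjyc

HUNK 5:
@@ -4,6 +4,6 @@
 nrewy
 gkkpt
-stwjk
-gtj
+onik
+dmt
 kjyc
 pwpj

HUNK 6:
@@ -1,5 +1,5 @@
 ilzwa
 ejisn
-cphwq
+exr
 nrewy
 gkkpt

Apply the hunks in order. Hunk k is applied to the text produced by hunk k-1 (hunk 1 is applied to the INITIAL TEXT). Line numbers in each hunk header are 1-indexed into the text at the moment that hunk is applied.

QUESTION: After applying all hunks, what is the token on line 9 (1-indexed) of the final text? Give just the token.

Answer: pwpj

Derivation:
Hunk 1: at line 6 remove [hmkc,zizxi] add [efwox] -> 12 lines: ilzwa ejisn cphwq amtw jqj hbhci abq efwox sof kjyc pwpj hmffb
Hunk 2: at line 3 remove [jqj,hbhci,abq] add [ojhtu] -> 10 lines: ilzwa ejisn cphwq amtw ojhtu efwox sof kjyc pwpj hmffb
Hunk 3: at line 2 remove [amtw,ojhtu,efwox] add [nrewy,wnc,oqqno] -> 10 lines: ilzwa ejisn cphwq nrewy wnc oqqno sof kjyc pwpj hmffb
Hunk 4: at line 4 remove [wnc,oqqno,sof] add [gkkpt,stwjk,gtj] -> 10 lines: ilzwa ejisn cphwq nrewy gkkpt stwjk gtj kjyc pwpj hmffb
Hunk 5: at line 4 remove [stwjk,gtj] add [onik,dmt] -> 10 lines: ilzwa ejisn cphwq nrewy gkkpt onik dmt kjyc pwpj hmffb
Hunk 6: at line 1 remove [cphwq] add [exr] -> 10 lines: ilzwa ejisn exr nrewy gkkpt onik dmt kjyc pwpj hmffb
Final line 9: pwpj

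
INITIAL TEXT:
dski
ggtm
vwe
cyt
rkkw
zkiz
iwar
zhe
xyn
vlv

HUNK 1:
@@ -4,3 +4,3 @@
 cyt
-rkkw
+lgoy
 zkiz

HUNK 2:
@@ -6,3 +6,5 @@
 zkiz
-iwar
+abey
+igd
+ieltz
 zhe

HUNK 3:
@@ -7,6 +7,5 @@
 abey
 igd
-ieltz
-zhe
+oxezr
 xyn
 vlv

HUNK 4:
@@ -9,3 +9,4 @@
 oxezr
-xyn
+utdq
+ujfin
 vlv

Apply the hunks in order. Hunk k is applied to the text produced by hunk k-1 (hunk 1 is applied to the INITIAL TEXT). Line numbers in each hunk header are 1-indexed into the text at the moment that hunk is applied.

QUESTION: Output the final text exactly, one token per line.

Answer: dski
ggtm
vwe
cyt
lgoy
zkiz
abey
igd
oxezr
utdq
ujfin
vlv

Derivation:
Hunk 1: at line 4 remove [rkkw] add [lgoy] -> 10 lines: dski ggtm vwe cyt lgoy zkiz iwar zhe xyn vlv
Hunk 2: at line 6 remove [iwar] add [abey,igd,ieltz] -> 12 lines: dski ggtm vwe cyt lgoy zkiz abey igd ieltz zhe xyn vlv
Hunk 3: at line 7 remove [ieltz,zhe] add [oxezr] -> 11 lines: dski ggtm vwe cyt lgoy zkiz abey igd oxezr xyn vlv
Hunk 4: at line 9 remove [xyn] add [utdq,ujfin] -> 12 lines: dski ggtm vwe cyt lgoy zkiz abey igd oxezr utdq ujfin vlv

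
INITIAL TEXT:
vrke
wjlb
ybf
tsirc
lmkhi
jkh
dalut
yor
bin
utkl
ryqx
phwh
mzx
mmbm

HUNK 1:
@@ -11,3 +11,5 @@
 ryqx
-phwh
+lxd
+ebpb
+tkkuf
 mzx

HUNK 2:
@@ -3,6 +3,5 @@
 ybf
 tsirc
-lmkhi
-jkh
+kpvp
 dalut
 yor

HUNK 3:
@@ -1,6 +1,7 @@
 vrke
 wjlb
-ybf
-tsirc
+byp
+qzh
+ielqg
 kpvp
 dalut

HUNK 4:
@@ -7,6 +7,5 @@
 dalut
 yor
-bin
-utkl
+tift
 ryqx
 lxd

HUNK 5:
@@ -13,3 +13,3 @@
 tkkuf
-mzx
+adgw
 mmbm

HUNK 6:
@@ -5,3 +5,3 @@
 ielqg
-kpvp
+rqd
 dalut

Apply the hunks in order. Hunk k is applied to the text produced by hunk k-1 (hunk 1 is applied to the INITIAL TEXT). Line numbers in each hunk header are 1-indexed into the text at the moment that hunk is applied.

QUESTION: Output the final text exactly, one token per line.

Answer: vrke
wjlb
byp
qzh
ielqg
rqd
dalut
yor
tift
ryqx
lxd
ebpb
tkkuf
adgw
mmbm

Derivation:
Hunk 1: at line 11 remove [phwh] add [lxd,ebpb,tkkuf] -> 16 lines: vrke wjlb ybf tsirc lmkhi jkh dalut yor bin utkl ryqx lxd ebpb tkkuf mzx mmbm
Hunk 2: at line 3 remove [lmkhi,jkh] add [kpvp] -> 15 lines: vrke wjlb ybf tsirc kpvp dalut yor bin utkl ryqx lxd ebpb tkkuf mzx mmbm
Hunk 3: at line 1 remove [ybf,tsirc] add [byp,qzh,ielqg] -> 16 lines: vrke wjlb byp qzh ielqg kpvp dalut yor bin utkl ryqx lxd ebpb tkkuf mzx mmbm
Hunk 4: at line 7 remove [bin,utkl] add [tift] -> 15 lines: vrke wjlb byp qzh ielqg kpvp dalut yor tift ryqx lxd ebpb tkkuf mzx mmbm
Hunk 5: at line 13 remove [mzx] add [adgw] -> 15 lines: vrke wjlb byp qzh ielqg kpvp dalut yor tift ryqx lxd ebpb tkkuf adgw mmbm
Hunk 6: at line 5 remove [kpvp] add [rqd] -> 15 lines: vrke wjlb byp qzh ielqg rqd dalut yor tift ryqx lxd ebpb tkkuf adgw mmbm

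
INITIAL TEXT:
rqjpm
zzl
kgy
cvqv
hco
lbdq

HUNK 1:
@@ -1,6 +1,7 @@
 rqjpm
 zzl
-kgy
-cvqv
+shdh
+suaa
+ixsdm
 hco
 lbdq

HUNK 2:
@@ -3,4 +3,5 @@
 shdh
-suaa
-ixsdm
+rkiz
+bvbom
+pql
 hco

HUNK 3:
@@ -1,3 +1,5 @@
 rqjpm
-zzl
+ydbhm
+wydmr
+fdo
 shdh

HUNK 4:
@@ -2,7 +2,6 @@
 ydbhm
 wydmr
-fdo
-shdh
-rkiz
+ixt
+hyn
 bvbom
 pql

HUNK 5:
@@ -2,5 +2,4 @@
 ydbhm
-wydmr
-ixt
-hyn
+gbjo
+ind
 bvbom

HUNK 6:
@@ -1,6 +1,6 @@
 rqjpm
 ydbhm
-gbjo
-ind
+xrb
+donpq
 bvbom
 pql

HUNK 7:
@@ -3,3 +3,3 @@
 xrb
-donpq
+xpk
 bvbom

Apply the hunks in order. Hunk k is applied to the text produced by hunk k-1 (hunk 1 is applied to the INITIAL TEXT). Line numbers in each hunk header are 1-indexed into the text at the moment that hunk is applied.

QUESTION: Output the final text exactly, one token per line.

Answer: rqjpm
ydbhm
xrb
xpk
bvbom
pql
hco
lbdq

Derivation:
Hunk 1: at line 1 remove [kgy,cvqv] add [shdh,suaa,ixsdm] -> 7 lines: rqjpm zzl shdh suaa ixsdm hco lbdq
Hunk 2: at line 3 remove [suaa,ixsdm] add [rkiz,bvbom,pql] -> 8 lines: rqjpm zzl shdh rkiz bvbom pql hco lbdq
Hunk 3: at line 1 remove [zzl] add [ydbhm,wydmr,fdo] -> 10 lines: rqjpm ydbhm wydmr fdo shdh rkiz bvbom pql hco lbdq
Hunk 4: at line 2 remove [fdo,shdh,rkiz] add [ixt,hyn] -> 9 lines: rqjpm ydbhm wydmr ixt hyn bvbom pql hco lbdq
Hunk 5: at line 2 remove [wydmr,ixt,hyn] add [gbjo,ind] -> 8 lines: rqjpm ydbhm gbjo ind bvbom pql hco lbdq
Hunk 6: at line 1 remove [gbjo,ind] add [xrb,donpq] -> 8 lines: rqjpm ydbhm xrb donpq bvbom pql hco lbdq
Hunk 7: at line 3 remove [donpq] add [xpk] -> 8 lines: rqjpm ydbhm xrb xpk bvbom pql hco lbdq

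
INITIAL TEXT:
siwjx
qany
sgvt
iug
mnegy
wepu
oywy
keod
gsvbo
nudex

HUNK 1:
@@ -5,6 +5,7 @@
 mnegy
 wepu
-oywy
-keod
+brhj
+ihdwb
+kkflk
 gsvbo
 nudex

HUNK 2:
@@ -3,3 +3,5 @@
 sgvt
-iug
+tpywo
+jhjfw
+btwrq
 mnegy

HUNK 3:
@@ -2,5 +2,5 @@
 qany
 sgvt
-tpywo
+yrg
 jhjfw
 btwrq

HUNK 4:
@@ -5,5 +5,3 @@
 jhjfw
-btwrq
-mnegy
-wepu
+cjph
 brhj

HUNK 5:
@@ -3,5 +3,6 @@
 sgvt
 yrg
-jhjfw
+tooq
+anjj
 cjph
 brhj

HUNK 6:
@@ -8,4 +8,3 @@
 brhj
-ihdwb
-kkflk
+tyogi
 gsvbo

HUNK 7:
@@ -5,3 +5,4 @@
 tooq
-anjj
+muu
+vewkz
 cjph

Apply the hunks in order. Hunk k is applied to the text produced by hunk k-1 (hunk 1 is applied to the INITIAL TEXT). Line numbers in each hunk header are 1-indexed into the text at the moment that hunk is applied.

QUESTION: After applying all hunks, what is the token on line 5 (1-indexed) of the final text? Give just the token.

Answer: tooq

Derivation:
Hunk 1: at line 5 remove [oywy,keod] add [brhj,ihdwb,kkflk] -> 11 lines: siwjx qany sgvt iug mnegy wepu brhj ihdwb kkflk gsvbo nudex
Hunk 2: at line 3 remove [iug] add [tpywo,jhjfw,btwrq] -> 13 lines: siwjx qany sgvt tpywo jhjfw btwrq mnegy wepu brhj ihdwb kkflk gsvbo nudex
Hunk 3: at line 2 remove [tpywo] add [yrg] -> 13 lines: siwjx qany sgvt yrg jhjfw btwrq mnegy wepu brhj ihdwb kkflk gsvbo nudex
Hunk 4: at line 5 remove [btwrq,mnegy,wepu] add [cjph] -> 11 lines: siwjx qany sgvt yrg jhjfw cjph brhj ihdwb kkflk gsvbo nudex
Hunk 5: at line 3 remove [jhjfw] add [tooq,anjj] -> 12 lines: siwjx qany sgvt yrg tooq anjj cjph brhj ihdwb kkflk gsvbo nudex
Hunk 6: at line 8 remove [ihdwb,kkflk] add [tyogi] -> 11 lines: siwjx qany sgvt yrg tooq anjj cjph brhj tyogi gsvbo nudex
Hunk 7: at line 5 remove [anjj] add [muu,vewkz] -> 12 lines: siwjx qany sgvt yrg tooq muu vewkz cjph brhj tyogi gsvbo nudex
Final line 5: tooq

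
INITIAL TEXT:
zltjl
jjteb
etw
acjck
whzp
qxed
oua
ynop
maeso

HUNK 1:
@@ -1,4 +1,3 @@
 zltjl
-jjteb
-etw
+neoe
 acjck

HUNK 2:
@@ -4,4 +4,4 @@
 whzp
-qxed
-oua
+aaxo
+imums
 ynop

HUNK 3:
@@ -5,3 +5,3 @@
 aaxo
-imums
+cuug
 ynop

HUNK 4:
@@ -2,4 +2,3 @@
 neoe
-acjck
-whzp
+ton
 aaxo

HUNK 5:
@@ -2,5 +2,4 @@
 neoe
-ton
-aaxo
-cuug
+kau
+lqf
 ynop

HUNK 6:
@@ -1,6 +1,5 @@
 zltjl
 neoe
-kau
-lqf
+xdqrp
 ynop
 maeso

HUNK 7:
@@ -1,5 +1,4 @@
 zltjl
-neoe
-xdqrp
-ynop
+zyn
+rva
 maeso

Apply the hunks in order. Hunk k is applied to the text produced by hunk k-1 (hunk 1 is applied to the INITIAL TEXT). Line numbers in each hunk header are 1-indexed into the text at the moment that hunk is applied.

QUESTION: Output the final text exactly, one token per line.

Answer: zltjl
zyn
rva
maeso

Derivation:
Hunk 1: at line 1 remove [jjteb,etw] add [neoe] -> 8 lines: zltjl neoe acjck whzp qxed oua ynop maeso
Hunk 2: at line 4 remove [qxed,oua] add [aaxo,imums] -> 8 lines: zltjl neoe acjck whzp aaxo imums ynop maeso
Hunk 3: at line 5 remove [imums] add [cuug] -> 8 lines: zltjl neoe acjck whzp aaxo cuug ynop maeso
Hunk 4: at line 2 remove [acjck,whzp] add [ton] -> 7 lines: zltjl neoe ton aaxo cuug ynop maeso
Hunk 5: at line 2 remove [ton,aaxo,cuug] add [kau,lqf] -> 6 lines: zltjl neoe kau lqf ynop maeso
Hunk 6: at line 1 remove [kau,lqf] add [xdqrp] -> 5 lines: zltjl neoe xdqrp ynop maeso
Hunk 7: at line 1 remove [neoe,xdqrp,ynop] add [zyn,rva] -> 4 lines: zltjl zyn rva maeso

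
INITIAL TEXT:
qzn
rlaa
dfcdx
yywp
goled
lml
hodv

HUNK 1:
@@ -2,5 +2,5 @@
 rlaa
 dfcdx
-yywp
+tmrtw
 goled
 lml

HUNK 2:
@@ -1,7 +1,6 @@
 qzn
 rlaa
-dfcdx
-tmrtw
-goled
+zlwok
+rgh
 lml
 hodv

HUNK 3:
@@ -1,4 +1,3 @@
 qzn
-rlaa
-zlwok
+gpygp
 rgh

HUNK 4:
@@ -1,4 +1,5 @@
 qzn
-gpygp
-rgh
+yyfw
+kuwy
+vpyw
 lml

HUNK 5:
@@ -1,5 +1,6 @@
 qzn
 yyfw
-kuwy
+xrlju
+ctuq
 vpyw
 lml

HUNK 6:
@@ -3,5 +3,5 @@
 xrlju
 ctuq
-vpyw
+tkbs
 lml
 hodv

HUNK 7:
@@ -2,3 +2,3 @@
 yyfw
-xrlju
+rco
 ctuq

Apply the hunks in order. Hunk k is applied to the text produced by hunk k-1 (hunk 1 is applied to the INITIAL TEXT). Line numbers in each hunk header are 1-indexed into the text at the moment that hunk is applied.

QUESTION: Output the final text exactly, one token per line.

Hunk 1: at line 2 remove [yywp] add [tmrtw] -> 7 lines: qzn rlaa dfcdx tmrtw goled lml hodv
Hunk 2: at line 1 remove [dfcdx,tmrtw,goled] add [zlwok,rgh] -> 6 lines: qzn rlaa zlwok rgh lml hodv
Hunk 3: at line 1 remove [rlaa,zlwok] add [gpygp] -> 5 lines: qzn gpygp rgh lml hodv
Hunk 4: at line 1 remove [gpygp,rgh] add [yyfw,kuwy,vpyw] -> 6 lines: qzn yyfw kuwy vpyw lml hodv
Hunk 5: at line 1 remove [kuwy] add [xrlju,ctuq] -> 7 lines: qzn yyfw xrlju ctuq vpyw lml hodv
Hunk 6: at line 3 remove [vpyw] add [tkbs] -> 7 lines: qzn yyfw xrlju ctuq tkbs lml hodv
Hunk 7: at line 2 remove [xrlju] add [rco] -> 7 lines: qzn yyfw rco ctuq tkbs lml hodv

Answer: qzn
yyfw
rco
ctuq
tkbs
lml
hodv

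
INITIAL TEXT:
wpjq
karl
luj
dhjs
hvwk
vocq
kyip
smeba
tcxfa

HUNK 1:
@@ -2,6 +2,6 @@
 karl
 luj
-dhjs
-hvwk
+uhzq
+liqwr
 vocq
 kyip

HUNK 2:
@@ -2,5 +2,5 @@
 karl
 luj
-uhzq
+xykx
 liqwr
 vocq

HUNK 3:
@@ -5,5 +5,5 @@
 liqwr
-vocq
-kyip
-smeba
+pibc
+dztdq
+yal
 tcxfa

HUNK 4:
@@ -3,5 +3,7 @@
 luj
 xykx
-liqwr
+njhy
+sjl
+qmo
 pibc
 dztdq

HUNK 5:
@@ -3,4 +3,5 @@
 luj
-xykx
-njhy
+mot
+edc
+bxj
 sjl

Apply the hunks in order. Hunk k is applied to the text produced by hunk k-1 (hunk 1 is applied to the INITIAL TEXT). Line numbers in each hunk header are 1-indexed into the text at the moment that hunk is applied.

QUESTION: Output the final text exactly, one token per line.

Hunk 1: at line 2 remove [dhjs,hvwk] add [uhzq,liqwr] -> 9 lines: wpjq karl luj uhzq liqwr vocq kyip smeba tcxfa
Hunk 2: at line 2 remove [uhzq] add [xykx] -> 9 lines: wpjq karl luj xykx liqwr vocq kyip smeba tcxfa
Hunk 3: at line 5 remove [vocq,kyip,smeba] add [pibc,dztdq,yal] -> 9 lines: wpjq karl luj xykx liqwr pibc dztdq yal tcxfa
Hunk 4: at line 3 remove [liqwr] add [njhy,sjl,qmo] -> 11 lines: wpjq karl luj xykx njhy sjl qmo pibc dztdq yal tcxfa
Hunk 5: at line 3 remove [xykx,njhy] add [mot,edc,bxj] -> 12 lines: wpjq karl luj mot edc bxj sjl qmo pibc dztdq yal tcxfa

Answer: wpjq
karl
luj
mot
edc
bxj
sjl
qmo
pibc
dztdq
yal
tcxfa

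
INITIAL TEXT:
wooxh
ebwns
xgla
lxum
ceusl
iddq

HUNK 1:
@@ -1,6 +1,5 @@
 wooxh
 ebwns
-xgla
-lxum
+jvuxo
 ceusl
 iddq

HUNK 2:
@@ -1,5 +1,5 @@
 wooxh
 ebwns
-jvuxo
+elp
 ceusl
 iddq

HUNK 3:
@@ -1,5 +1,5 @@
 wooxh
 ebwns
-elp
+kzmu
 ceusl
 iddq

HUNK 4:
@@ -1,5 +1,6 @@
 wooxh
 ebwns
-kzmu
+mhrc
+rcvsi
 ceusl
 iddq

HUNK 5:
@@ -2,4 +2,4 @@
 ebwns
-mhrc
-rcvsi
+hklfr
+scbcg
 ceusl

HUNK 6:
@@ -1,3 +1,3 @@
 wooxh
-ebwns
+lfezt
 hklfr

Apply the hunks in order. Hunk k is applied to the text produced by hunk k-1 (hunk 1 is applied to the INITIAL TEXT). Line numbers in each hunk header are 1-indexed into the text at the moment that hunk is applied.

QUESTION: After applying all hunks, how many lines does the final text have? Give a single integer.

Hunk 1: at line 1 remove [xgla,lxum] add [jvuxo] -> 5 lines: wooxh ebwns jvuxo ceusl iddq
Hunk 2: at line 1 remove [jvuxo] add [elp] -> 5 lines: wooxh ebwns elp ceusl iddq
Hunk 3: at line 1 remove [elp] add [kzmu] -> 5 lines: wooxh ebwns kzmu ceusl iddq
Hunk 4: at line 1 remove [kzmu] add [mhrc,rcvsi] -> 6 lines: wooxh ebwns mhrc rcvsi ceusl iddq
Hunk 5: at line 2 remove [mhrc,rcvsi] add [hklfr,scbcg] -> 6 lines: wooxh ebwns hklfr scbcg ceusl iddq
Hunk 6: at line 1 remove [ebwns] add [lfezt] -> 6 lines: wooxh lfezt hklfr scbcg ceusl iddq
Final line count: 6

Answer: 6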